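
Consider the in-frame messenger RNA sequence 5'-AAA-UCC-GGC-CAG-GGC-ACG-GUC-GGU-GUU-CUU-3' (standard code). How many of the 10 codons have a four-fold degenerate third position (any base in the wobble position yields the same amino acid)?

Codon 1 AAA (Lys): third position 2-fold.
Codon 2 UCC (Ser): third position 4-fold.
Codon 3 GGC (Gly): third position 4-fold.
Codon 4 CAG (Gln): third position 2-fold.
Codon 5 GGC (Gly): third position 4-fold.
Codon 6 ACG (Thr): third position 4-fold.
Codon 7 GUC (Val): third position 4-fold.
Codon 8 GGU (Gly): third position 4-fold.
Codon 9 GUU (Val): third position 4-fold.
Codon 10 CUU (Leu): third position 4-fold.
Four-fold degenerate third positions: 8.

8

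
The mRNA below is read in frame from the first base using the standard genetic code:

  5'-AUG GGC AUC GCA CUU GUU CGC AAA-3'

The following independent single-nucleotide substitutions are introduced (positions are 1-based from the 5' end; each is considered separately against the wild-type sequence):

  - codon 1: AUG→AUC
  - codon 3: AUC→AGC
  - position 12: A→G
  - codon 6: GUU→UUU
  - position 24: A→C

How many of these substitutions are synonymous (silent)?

Codon 1: AUG (Met) → AUC (Ile) — missense.
Codon 3: AUC (Ile) → AGC (Ser) — missense.
Codon 4: GCA (Ala) → GCG (Ala) — synonymous.
Codon 6: GUU (Val) → UUU (Phe) — missense.
Codon 8: AAA (Lys) → AAC (Asn) — missense.
Synonymous: 1 of 5.

1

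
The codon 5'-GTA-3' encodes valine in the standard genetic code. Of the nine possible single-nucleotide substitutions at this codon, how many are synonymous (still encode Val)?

3

Position 1: none → 0 synonymous.
Position 2: none → 0 synonymous.
Position 3: GTT, GTC, GTG → 3 synonymous.
Total: 0 + 0 + 3 = 3.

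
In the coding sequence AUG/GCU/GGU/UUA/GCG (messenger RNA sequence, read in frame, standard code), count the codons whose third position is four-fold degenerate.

3

Codon 1 AUG (Met): third position 1-fold.
Codon 2 GCU (Ala): third position 4-fold.
Codon 3 GGU (Gly): third position 4-fold.
Codon 4 UUA (Leu): third position 2-fold.
Codon 5 GCG (Ala): third position 4-fold.
Four-fold degenerate third positions: 3.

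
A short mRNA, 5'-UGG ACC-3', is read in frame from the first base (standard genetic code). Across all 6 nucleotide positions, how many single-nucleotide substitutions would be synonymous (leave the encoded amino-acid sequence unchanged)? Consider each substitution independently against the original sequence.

Codon 1 (UGG, Trp): 0 synonymous substitutions.
Codon 2 (ACC, Thr): 3 synonymous substitutions.
Total: 0 + 3 = 3.

3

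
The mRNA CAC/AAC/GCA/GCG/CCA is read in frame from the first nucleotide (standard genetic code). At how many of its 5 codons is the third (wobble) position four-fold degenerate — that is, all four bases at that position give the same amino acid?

Codon 1 CAC (His): third position 2-fold.
Codon 2 AAC (Asn): third position 2-fold.
Codon 3 GCA (Ala): third position 4-fold.
Codon 4 GCG (Ala): third position 4-fold.
Codon 5 CCA (Pro): third position 4-fold.
Four-fold degenerate third positions: 3.

3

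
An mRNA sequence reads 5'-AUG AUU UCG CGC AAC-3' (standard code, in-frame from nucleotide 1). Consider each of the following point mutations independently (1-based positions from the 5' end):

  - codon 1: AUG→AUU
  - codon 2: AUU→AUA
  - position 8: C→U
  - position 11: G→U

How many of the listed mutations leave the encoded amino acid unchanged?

1

Codon 1: AUG (Met) → AUU (Ile) — missense.
Codon 2: AUU (Ile) → AUA (Ile) — synonymous.
Codon 3: UCG (Ser) → UUG (Leu) — missense.
Codon 4: CGC (Arg) → CUC (Leu) — missense.
Synonymous: 1 of 4.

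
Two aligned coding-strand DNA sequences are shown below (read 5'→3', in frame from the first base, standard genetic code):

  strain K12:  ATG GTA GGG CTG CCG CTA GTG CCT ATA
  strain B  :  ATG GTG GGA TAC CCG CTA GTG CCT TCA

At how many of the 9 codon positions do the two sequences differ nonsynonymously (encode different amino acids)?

2

Codon 1: ATG Met / ATG Met — identical.
Codon 2: GTA Val / GTG Val — synonymous.
Codon 3: GGG Gly / GGA Gly — synonymous.
Codon 4: CTG Leu / TAC Tyr — nonsynonymous.
Codon 5: CCG Pro / CCG Pro — identical.
Codon 6: CTA Leu / CTA Leu — identical.
Codon 7: GTG Val / GTG Val — identical.
Codon 8: CCT Pro / CCT Pro — identical.
Codon 9: ATA Ile / TCA Ser — nonsynonymous.
Nonsynonymous differences: 2.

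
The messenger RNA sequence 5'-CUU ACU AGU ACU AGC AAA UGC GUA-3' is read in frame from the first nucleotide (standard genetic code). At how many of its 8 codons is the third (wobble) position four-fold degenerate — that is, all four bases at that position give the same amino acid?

Codon 1 CUU (Leu): third position 4-fold.
Codon 2 ACU (Thr): third position 4-fold.
Codon 3 AGU (Ser): third position 2-fold.
Codon 4 ACU (Thr): third position 4-fold.
Codon 5 AGC (Ser): third position 2-fold.
Codon 6 AAA (Lys): third position 2-fold.
Codon 7 UGC (Cys): third position 2-fold.
Codon 8 GUA (Val): third position 4-fold.
Four-fold degenerate third positions: 4.

4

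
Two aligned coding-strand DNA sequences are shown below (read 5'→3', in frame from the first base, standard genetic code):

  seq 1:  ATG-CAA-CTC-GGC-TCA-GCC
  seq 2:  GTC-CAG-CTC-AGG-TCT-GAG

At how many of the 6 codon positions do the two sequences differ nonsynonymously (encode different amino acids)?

Codon 1: ATG Met / GTC Val — nonsynonymous.
Codon 2: CAA Gln / CAG Gln — synonymous.
Codon 3: CTC Leu / CTC Leu — identical.
Codon 4: GGC Gly / AGG Arg — nonsynonymous.
Codon 5: TCA Ser / TCT Ser — synonymous.
Codon 6: GCC Ala / GAG Glu — nonsynonymous.
Nonsynonymous differences: 3.

3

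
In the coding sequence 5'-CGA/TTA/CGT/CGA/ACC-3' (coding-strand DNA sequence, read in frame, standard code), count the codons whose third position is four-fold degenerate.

Codon 1 CGA (Arg): third position 4-fold.
Codon 2 TTA (Leu): third position 2-fold.
Codon 3 CGT (Arg): third position 4-fold.
Codon 4 CGA (Arg): third position 4-fold.
Codon 5 ACC (Thr): third position 4-fold.
Four-fold degenerate third positions: 4.

4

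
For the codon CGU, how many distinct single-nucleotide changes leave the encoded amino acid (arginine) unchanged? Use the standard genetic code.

Position 1: none → 0 synonymous.
Position 2: none → 0 synonymous.
Position 3: CGC, CGA, CGG → 3 synonymous.
Total: 0 + 0 + 3 = 3.

3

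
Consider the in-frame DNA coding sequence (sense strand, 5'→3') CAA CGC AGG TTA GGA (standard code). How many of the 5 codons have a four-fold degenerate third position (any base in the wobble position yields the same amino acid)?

2

Codon 1 CAA (Gln): third position 2-fold.
Codon 2 CGC (Arg): third position 4-fold.
Codon 3 AGG (Arg): third position 2-fold.
Codon 4 TTA (Leu): third position 2-fold.
Codon 5 GGA (Gly): third position 4-fold.
Four-fold degenerate third positions: 2.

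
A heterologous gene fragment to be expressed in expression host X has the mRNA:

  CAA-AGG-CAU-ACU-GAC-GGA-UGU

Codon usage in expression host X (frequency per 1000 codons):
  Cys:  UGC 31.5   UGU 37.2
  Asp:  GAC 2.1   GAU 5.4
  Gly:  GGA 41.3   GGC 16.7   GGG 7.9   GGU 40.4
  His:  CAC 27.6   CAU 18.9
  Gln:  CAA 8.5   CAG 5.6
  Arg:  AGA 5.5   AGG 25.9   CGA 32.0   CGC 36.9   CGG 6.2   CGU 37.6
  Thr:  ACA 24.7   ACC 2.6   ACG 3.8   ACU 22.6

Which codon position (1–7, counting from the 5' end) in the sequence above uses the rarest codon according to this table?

Codon 1 CAA (Gln): 8.5 per 1000.
Codon 2 AGG (Arg): 25.9 per 1000.
Codon 3 CAU (His): 18.9 per 1000.
Codon 4 ACU (Thr): 22.6 per 1000.
Codon 5 GAC (Asp): 2.1 per 1000.
Codon 6 GGA (Gly): 41.3 per 1000.
Codon 7 UGU (Cys): 37.2 per 1000.
Lowest frequency is 2.1 at codon 5.

5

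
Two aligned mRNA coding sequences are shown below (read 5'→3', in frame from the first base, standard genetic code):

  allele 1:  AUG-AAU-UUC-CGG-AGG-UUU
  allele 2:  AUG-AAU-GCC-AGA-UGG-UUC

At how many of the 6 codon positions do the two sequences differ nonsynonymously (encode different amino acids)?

Codon 1: AUG Met / AUG Met — identical.
Codon 2: AAU Asn / AAU Asn — identical.
Codon 3: UUC Phe / GCC Ala — nonsynonymous.
Codon 4: CGG Arg / AGA Arg — synonymous.
Codon 5: AGG Arg / UGG Trp — nonsynonymous.
Codon 6: UUU Phe / UUC Phe — synonymous.
Nonsynonymous differences: 2.

2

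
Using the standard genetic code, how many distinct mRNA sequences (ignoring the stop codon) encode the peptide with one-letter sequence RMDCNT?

192

Arg: 6 codons.
Met: 1 codon.
Asp: 2 codons.
Cys: 2 codons.
Asn: 2 codons.
Thr: 4 codons.
6 × 1 × 2 × 2 × 2 × 4 = 192.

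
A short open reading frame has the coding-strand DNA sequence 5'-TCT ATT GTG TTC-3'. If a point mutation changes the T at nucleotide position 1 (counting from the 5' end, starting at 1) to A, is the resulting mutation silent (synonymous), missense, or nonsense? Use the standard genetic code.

missense

Position 1 falls in codon 1: TCT → Ser.
After the substitution the codon is ACT → Thr.
Ser ≠ Thr, so this is a missense mutation.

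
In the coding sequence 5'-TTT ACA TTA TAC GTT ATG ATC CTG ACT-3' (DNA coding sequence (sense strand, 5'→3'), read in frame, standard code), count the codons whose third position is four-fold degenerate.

4

Codon 1 TTT (Phe): third position 2-fold.
Codon 2 ACA (Thr): third position 4-fold.
Codon 3 TTA (Leu): third position 2-fold.
Codon 4 TAC (Tyr): third position 2-fold.
Codon 5 GTT (Val): third position 4-fold.
Codon 6 ATG (Met): third position 1-fold.
Codon 7 ATC (Ile): third position 3-fold.
Codon 8 CTG (Leu): third position 4-fold.
Codon 9 ACT (Thr): third position 4-fold.
Four-fold degenerate third positions: 4.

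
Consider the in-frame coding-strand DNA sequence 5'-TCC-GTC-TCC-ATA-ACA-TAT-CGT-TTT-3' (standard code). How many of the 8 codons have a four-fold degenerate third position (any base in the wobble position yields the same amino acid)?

5

Codon 1 TCC (Ser): third position 4-fold.
Codon 2 GTC (Val): third position 4-fold.
Codon 3 TCC (Ser): third position 4-fold.
Codon 4 ATA (Ile): third position 3-fold.
Codon 5 ACA (Thr): third position 4-fold.
Codon 6 TAT (Tyr): third position 2-fold.
Codon 7 CGT (Arg): third position 4-fold.
Codon 8 TTT (Phe): third position 2-fold.
Four-fold degenerate third positions: 5.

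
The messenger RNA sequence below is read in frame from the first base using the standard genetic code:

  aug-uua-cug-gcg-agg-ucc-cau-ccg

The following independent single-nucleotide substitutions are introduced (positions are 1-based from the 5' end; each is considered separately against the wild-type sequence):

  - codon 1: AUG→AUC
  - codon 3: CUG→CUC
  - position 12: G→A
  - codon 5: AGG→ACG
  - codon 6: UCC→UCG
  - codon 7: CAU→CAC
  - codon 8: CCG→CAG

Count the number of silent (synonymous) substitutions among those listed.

Codon 1: AUG (Met) → AUC (Ile) — missense.
Codon 3: CUG (Leu) → CUC (Leu) — synonymous.
Codon 4: GCG (Ala) → GCA (Ala) — synonymous.
Codon 5: AGG (Arg) → ACG (Thr) — missense.
Codon 6: UCC (Ser) → UCG (Ser) — synonymous.
Codon 7: CAU (His) → CAC (His) — synonymous.
Codon 8: CCG (Pro) → CAG (Gln) — missense.
Synonymous: 4 of 7.

4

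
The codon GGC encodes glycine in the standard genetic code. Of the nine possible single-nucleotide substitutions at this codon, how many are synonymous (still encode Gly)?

Position 1: none → 0 synonymous.
Position 2: none → 0 synonymous.
Position 3: GGT, GGA, GGG → 3 synonymous.
Total: 0 + 0 + 3 = 3.

3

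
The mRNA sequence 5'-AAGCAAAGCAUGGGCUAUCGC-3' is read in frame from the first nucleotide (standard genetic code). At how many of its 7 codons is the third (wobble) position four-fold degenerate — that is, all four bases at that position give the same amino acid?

2

Codon 1 AAG (Lys): third position 2-fold.
Codon 2 CAA (Gln): third position 2-fold.
Codon 3 AGC (Ser): third position 2-fold.
Codon 4 AUG (Met): third position 1-fold.
Codon 5 GGC (Gly): third position 4-fold.
Codon 6 UAU (Tyr): third position 2-fold.
Codon 7 CGC (Arg): third position 4-fold.
Four-fold degenerate third positions: 2.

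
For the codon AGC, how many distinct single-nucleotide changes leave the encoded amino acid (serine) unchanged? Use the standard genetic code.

1

Position 1: none → 0 synonymous.
Position 2: none → 0 synonymous.
Position 3: AGU → 1 synonymous.
Total: 0 + 0 + 1 = 1.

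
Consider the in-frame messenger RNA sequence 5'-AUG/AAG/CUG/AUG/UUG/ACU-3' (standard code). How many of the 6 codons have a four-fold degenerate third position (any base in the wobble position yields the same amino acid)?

Codon 1 AUG (Met): third position 1-fold.
Codon 2 AAG (Lys): third position 2-fold.
Codon 3 CUG (Leu): third position 4-fold.
Codon 4 AUG (Met): third position 1-fold.
Codon 5 UUG (Leu): third position 2-fold.
Codon 6 ACU (Thr): third position 4-fold.
Four-fold degenerate third positions: 2.

2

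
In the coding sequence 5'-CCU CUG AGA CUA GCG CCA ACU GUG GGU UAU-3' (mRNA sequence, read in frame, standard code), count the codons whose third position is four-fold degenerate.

Codon 1 CCU (Pro): third position 4-fold.
Codon 2 CUG (Leu): third position 4-fold.
Codon 3 AGA (Arg): third position 2-fold.
Codon 4 CUA (Leu): third position 4-fold.
Codon 5 GCG (Ala): third position 4-fold.
Codon 6 CCA (Pro): third position 4-fold.
Codon 7 ACU (Thr): third position 4-fold.
Codon 8 GUG (Val): third position 4-fold.
Codon 9 GGU (Gly): third position 4-fold.
Codon 10 UAU (Tyr): third position 2-fold.
Four-fold degenerate third positions: 8.

8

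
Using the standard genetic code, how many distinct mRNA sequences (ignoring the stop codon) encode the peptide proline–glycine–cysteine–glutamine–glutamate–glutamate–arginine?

1536

Pro: 4 codons.
Gly: 4 codons.
Cys: 2 codons.
Gln: 2 codons.
Glu: 2 codons.
Glu: 2 codons.
Arg: 6 codons.
4 × 4 × 2 × 2 × 2 × 2 × 6 = 1536.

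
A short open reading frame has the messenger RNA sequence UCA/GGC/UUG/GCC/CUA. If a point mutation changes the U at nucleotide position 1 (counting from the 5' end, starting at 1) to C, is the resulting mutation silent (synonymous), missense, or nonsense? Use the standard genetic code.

Position 1 falls in codon 1: UCA → Ser.
After the substitution the codon is CCA → Pro.
Ser ≠ Pro, so this is a missense mutation.

missense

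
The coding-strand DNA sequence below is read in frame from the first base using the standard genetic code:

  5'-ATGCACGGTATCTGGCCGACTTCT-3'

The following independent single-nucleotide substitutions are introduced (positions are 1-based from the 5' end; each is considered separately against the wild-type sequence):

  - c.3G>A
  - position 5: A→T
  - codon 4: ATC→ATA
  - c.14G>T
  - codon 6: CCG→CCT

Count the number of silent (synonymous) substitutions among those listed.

2

Codon 1: ATG (Met) → ATA (Ile) — missense.
Codon 2: CAC (His) → CTC (Leu) — missense.
Codon 4: ATC (Ile) → ATA (Ile) — synonymous.
Codon 5: TGG (Trp) → TTG (Leu) — missense.
Codon 6: CCG (Pro) → CCT (Pro) — synonymous.
Synonymous: 2 of 5.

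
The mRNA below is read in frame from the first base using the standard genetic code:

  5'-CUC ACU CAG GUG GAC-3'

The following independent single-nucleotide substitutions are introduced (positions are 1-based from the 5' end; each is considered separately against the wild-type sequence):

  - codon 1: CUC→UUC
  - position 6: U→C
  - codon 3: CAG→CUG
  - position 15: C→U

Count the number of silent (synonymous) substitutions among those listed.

2

Codon 1: CUC (Leu) → UUC (Phe) — missense.
Codon 2: ACU (Thr) → ACC (Thr) — synonymous.
Codon 3: CAG (Gln) → CUG (Leu) — missense.
Codon 5: GAC (Asp) → GAU (Asp) — synonymous.
Synonymous: 2 of 4.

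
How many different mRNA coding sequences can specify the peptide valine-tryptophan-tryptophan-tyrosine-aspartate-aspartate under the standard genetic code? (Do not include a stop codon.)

32

Val: 4 codons.
Trp: 1 codon.
Trp: 1 codon.
Tyr: 2 codons.
Asp: 2 codons.
Asp: 2 codons.
4 × 1 × 1 × 2 × 2 × 2 = 32.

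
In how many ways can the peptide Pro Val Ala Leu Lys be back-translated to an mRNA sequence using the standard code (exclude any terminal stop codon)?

768

Pro: 4 codons.
Val: 4 codons.
Ala: 4 codons.
Leu: 6 codons.
Lys: 2 codons.
4 × 4 × 4 × 6 × 2 = 768.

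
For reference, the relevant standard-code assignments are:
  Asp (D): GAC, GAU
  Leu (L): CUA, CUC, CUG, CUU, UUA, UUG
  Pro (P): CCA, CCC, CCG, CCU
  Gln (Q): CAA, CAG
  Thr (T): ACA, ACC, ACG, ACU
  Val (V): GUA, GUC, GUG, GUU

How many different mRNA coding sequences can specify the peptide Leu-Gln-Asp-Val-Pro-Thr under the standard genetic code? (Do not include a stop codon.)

1536

Leu: 6 codons.
Gln: 2 codons.
Asp: 2 codons.
Val: 4 codons.
Pro: 4 codons.
Thr: 4 codons.
6 × 2 × 2 × 4 × 4 × 4 = 1536.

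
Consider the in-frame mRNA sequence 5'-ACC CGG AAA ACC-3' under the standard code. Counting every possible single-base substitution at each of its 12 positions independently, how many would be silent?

Codon 1 (ACC, Thr): 3 synonymous substitutions.
Codon 2 (CGG, Arg): 4 synonymous substitutions.
Codon 3 (AAA, Lys): 1 synonymous substitution.
Codon 4 (ACC, Thr): 3 synonymous substitutions.
Total: 3 + 4 + 1 + 3 = 11.

11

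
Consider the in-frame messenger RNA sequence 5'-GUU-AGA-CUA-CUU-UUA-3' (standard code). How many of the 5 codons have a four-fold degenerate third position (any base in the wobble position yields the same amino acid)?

3

Codon 1 GUU (Val): third position 4-fold.
Codon 2 AGA (Arg): third position 2-fold.
Codon 3 CUA (Leu): third position 4-fold.
Codon 4 CUU (Leu): third position 4-fold.
Codon 5 UUA (Leu): third position 2-fold.
Four-fold degenerate third positions: 3.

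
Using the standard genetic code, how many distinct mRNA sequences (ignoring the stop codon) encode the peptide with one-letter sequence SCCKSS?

Ser: 6 codons.
Cys: 2 codons.
Cys: 2 codons.
Lys: 2 codons.
Ser: 6 codons.
Ser: 6 codons.
6 × 2 × 2 × 2 × 6 × 6 = 1728.

1728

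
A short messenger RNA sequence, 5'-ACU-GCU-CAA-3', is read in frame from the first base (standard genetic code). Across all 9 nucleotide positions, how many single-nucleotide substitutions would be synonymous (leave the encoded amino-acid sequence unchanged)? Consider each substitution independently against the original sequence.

Codon 1 (ACU, Thr): 3 synonymous substitutions.
Codon 2 (GCU, Ala): 3 synonymous substitutions.
Codon 3 (CAA, Gln): 1 synonymous substitution.
Total: 3 + 3 + 1 = 7.

7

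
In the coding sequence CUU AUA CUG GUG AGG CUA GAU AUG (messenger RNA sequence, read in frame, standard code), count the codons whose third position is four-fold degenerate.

Codon 1 CUU (Leu): third position 4-fold.
Codon 2 AUA (Ile): third position 3-fold.
Codon 3 CUG (Leu): third position 4-fold.
Codon 4 GUG (Val): third position 4-fold.
Codon 5 AGG (Arg): third position 2-fold.
Codon 6 CUA (Leu): third position 4-fold.
Codon 7 GAU (Asp): third position 2-fold.
Codon 8 AUG (Met): third position 1-fold.
Four-fold degenerate third positions: 4.

4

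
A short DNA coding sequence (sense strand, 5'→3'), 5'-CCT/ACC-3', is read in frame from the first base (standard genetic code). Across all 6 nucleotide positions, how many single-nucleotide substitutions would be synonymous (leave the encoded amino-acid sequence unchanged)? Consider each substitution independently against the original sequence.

Codon 1 (CCT, Pro): 3 synonymous substitutions.
Codon 2 (ACC, Thr): 3 synonymous substitutions.
Total: 3 + 3 = 6.

6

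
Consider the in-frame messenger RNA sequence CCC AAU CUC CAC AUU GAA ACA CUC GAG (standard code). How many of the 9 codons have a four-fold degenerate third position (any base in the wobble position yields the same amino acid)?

Codon 1 CCC (Pro): third position 4-fold.
Codon 2 AAU (Asn): third position 2-fold.
Codon 3 CUC (Leu): third position 4-fold.
Codon 4 CAC (His): third position 2-fold.
Codon 5 AUU (Ile): third position 3-fold.
Codon 6 GAA (Glu): third position 2-fold.
Codon 7 ACA (Thr): third position 4-fold.
Codon 8 CUC (Leu): third position 4-fold.
Codon 9 GAG (Glu): third position 2-fold.
Four-fold degenerate third positions: 4.

4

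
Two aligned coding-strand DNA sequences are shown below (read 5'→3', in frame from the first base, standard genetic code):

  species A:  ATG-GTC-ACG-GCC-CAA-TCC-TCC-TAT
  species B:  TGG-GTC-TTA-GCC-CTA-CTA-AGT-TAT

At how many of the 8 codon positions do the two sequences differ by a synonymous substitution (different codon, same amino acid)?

1

Codon 1: ATG Met / TGG Trp — nonsynonymous.
Codon 2: GTC Val / GTC Val — identical.
Codon 3: ACG Thr / TTA Leu — nonsynonymous.
Codon 4: GCC Ala / GCC Ala — identical.
Codon 5: CAA Gln / CTA Leu — nonsynonymous.
Codon 6: TCC Ser / CTA Leu — nonsynonymous.
Codon 7: TCC Ser / AGT Ser — synonymous.
Codon 8: TAT Tyr / TAT Tyr — identical.
Synonymous differences: 1.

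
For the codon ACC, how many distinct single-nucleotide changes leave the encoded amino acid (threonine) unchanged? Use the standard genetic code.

Position 1: none → 0 synonymous.
Position 2: none → 0 synonymous.
Position 3: ACU, ACA, ACG → 3 synonymous.
Total: 0 + 0 + 3 = 3.

3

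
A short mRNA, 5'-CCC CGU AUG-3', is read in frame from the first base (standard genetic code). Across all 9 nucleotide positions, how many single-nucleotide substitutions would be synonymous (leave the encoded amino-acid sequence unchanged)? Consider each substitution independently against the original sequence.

Codon 1 (CCC, Pro): 3 synonymous substitutions.
Codon 2 (CGU, Arg): 3 synonymous substitutions.
Codon 3 (AUG, Met): 0 synonymous substitutions.
Total: 3 + 3 + 0 = 6.

6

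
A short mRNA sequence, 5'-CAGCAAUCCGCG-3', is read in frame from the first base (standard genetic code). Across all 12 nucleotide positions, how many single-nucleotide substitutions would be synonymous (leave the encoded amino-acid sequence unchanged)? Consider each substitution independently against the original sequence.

8

Codon 1 (CAG, Gln): 1 synonymous substitution.
Codon 2 (CAA, Gln): 1 synonymous substitution.
Codon 3 (UCC, Ser): 3 synonymous substitutions.
Codon 4 (GCG, Ala): 3 synonymous substitutions.
Total: 1 + 1 + 3 + 3 = 8.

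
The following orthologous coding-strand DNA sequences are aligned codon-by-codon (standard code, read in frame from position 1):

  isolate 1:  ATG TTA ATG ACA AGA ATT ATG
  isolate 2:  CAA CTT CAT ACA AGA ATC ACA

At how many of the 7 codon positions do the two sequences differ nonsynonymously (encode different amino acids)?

Codon 1: ATG Met / CAA Gln — nonsynonymous.
Codon 2: TTA Leu / CTT Leu — synonymous.
Codon 3: ATG Met / CAT His — nonsynonymous.
Codon 4: ACA Thr / ACA Thr — identical.
Codon 5: AGA Arg / AGA Arg — identical.
Codon 6: ATT Ile / ATC Ile — synonymous.
Codon 7: ATG Met / ACA Thr — nonsynonymous.
Nonsynonymous differences: 3.

3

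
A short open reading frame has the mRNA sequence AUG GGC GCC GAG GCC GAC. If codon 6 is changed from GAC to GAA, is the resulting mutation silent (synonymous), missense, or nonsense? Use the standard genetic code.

missense

Position 18 falls in codon 6: GAC → Asp.
After the substitution the codon is GAA → Glu.
Asp ≠ Glu, so this is a missense mutation.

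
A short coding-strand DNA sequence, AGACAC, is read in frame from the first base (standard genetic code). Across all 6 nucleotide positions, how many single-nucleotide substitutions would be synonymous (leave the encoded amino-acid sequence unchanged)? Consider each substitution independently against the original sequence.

3

Codon 1 (AGA, Arg): 2 synonymous substitutions.
Codon 2 (CAC, His): 1 synonymous substitution.
Total: 2 + 1 = 3.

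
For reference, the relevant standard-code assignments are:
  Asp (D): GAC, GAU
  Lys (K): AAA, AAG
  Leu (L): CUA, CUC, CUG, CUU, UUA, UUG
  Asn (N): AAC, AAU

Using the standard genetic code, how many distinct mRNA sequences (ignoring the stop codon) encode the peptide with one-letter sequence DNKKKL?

192

Asp: 2 codons.
Asn: 2 codons.
Lys: 2 codons.
Lys: 2 codons.
Lys: 2 codons.
Leu: 6 codons.
2 × 2 × 2 × 2 × 2 × 6 = 192.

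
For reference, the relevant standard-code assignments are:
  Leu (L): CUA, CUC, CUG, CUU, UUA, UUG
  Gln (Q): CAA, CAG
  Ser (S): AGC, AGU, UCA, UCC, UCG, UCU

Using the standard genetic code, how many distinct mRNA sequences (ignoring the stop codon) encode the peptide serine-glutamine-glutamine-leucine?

Ser: 6 codons.
Gln: 2 codons.
Gln: 2 codons.
Leu: 6 codons.
6 × 2 × 2 × 6 = 144.

144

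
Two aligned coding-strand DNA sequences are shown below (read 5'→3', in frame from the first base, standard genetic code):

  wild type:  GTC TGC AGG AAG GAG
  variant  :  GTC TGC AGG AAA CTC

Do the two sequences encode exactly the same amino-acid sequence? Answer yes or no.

no

Codon 1: GTC Val / GTC Val — identical.
Codon 2: TGC Cys / TGC Cys — identical.
Codon 3: AGG Arg / AGG Arg — identical.
Codon 4: AAG Lys / AAA Lys — synonymous.
Codon 5: GAG Glu / CTC Leu — nonsynonymous.
Nonsynonymous differences: 1 → different protein.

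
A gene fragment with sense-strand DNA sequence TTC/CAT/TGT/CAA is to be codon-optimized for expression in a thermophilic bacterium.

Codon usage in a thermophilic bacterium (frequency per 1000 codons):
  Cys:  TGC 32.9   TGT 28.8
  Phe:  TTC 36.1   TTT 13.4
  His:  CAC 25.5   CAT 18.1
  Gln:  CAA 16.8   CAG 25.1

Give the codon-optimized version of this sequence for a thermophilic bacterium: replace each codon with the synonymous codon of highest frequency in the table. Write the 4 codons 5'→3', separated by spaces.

TTC CAC TGC CAG

Codon 1 (Phe): best is TTC at 36.1.
Codon 2 (His): best is CAC at 25.5.
Codon 3 (Cys): best is TGC at 32.9.
Codon 4 (Gln): best is CAG at 25.1.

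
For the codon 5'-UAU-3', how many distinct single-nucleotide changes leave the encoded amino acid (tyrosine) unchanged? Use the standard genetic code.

1

Position 1: none → 0 synonymous.
Position 2: none → 0 synonymous.
Position 3: UAC → 1 synonymous.
Total: 0 + 0 + 1 = 1.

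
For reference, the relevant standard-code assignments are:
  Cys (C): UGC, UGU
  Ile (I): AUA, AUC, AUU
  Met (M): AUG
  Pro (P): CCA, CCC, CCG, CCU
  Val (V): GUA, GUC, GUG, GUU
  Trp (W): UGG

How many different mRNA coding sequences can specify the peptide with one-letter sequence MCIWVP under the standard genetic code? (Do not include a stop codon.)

Met: 1 codon.
Cys: 2 codons.
Ile: 3 codons.
Trp: 1 codon.
Val: 4 codons.
Pro: 4 codons.
1 × 2 × 3 × 1 × 4 × 4 = 96.

96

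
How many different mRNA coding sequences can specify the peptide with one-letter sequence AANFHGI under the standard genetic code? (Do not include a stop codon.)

1536

Ala: 4 codons.
Ala: 4 codons.
Asn: 2 codons.
Phe: 2 codons.
His: 2 codons.
Gly: 4 codons.
Ile: 3 codons.
4 × 4 × 2 × 2 × 2 × 4 × 3 = 1536.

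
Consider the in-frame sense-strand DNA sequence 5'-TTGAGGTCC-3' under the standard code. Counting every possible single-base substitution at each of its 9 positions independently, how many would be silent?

Codon 1 (TTG, Leu): 2 synonymous substitutions.
Codon 2 (AGG, Arg): 2 synonymous substitutions.
Codon 3 (TCC, Ser): 3 synonymous substitutions.
Total: 2 + 2 + 3 = 7.

7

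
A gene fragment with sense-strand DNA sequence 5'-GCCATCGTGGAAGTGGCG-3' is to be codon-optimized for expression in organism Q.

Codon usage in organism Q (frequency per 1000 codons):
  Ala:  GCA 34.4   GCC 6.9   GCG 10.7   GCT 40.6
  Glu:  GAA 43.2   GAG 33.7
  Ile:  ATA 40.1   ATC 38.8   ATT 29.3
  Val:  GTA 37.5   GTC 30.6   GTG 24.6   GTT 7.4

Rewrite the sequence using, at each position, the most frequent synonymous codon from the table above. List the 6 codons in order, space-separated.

GCT ATA GTA GAA GTA GCT

Codon 1 (Ala): best is GCT at 40.6.
Codon 2 (Ile): best is ATA at 40.1.
Codon 3 (Val): best is GTA at 37.5.
Codon 4 (Glu): best is GAA at 43.2.
Codon 5 (Val): best is GTA at 37.5.
Codon 6 (Ala): best is GCT at 40.6.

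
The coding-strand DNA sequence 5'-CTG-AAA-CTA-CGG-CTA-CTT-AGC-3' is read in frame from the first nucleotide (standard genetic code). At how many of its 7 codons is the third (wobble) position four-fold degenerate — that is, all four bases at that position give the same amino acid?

Codon 1 CTG (Leu): third position 4-fold.
Codon 2 AAA (Lys): third position 2-fold.
Codon 3 CTA (Leu): third position 4-fold.
Codon 4 CGG (Arg): third position 4-fold.
Codon 5 CTA (Leu): third position 4-fold.
Codon 6 CTT (Leu): third position 4-fold.
Codon 7 AGC (Ser): third position 2-fold.
Four-fold degenerate third positions: 5.

5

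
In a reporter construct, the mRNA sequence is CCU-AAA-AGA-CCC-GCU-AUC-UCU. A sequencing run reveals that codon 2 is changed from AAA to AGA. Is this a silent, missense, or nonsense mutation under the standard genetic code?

Position 5 falls in codon 2: AAA → Lys.
After the substitution the codon is AGA → Arg.
Lys ≠ Arg, so this is a missense mutation.

missense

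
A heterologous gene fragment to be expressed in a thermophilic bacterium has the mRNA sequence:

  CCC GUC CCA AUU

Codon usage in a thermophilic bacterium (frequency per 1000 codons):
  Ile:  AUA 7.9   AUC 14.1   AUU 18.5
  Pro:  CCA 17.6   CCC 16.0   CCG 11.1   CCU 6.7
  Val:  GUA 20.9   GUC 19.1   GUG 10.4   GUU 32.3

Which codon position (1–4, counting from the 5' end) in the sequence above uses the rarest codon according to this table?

1

Codon 1 CCC (Pro): 16.0 per 1000.
Codon 2 GUC (Val): 19.1 per 1000.
Codon 3 CCA (Pro): 17.6 per 1000.
Codon 4 AUU (Ile): 18.5 per 1000.
Lowest frequency is 16.0 at codon 1.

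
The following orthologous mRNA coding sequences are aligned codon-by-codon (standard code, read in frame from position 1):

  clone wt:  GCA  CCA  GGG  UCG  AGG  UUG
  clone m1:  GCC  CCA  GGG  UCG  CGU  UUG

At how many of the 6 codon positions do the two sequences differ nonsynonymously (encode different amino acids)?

0

Codon 1: GCA Ala / GCC Ala — synonymous.
Codon 2: CCA Pro / CCA Pro — identical.
Codon 3: GGG Gly / GGG Gly — identical.
Codon 4: UCG Ser / UCG Ser — identical.
Codon 5: AGG Arg / CGU Arg — synonymous.
Codon 6: UUG Leu / UUG Leu — identical.
Nonsynonymous differences: 0.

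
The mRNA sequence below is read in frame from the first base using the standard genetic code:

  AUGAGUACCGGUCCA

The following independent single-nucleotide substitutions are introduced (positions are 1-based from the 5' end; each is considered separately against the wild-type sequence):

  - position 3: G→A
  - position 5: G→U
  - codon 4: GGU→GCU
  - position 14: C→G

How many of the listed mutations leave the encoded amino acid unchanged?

0

Codon 1: AUG (Met) → AUA (Ile) — missense.
Codon 2: AGU (Ser) → AUU (Ile) — missense.
Codon 4: GGU (Gly) → GCU (Ala) — missense.
Codon 5: CCA (Pro) → CGA (Arg) — missense.
Synonymous: 0 of 4.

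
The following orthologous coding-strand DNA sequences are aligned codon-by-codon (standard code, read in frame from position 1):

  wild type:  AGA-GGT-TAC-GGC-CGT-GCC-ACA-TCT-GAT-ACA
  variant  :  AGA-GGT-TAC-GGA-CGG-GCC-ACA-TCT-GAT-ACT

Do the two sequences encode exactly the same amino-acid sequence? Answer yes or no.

yes

Codon 1: AGA Arg / AGA Arg — identical.
Codon 2: GGT Gly / GGT Gly — identical.
Codon 3: TAC Tyr / TAC Tyr — identical.
Codon 4: GGC Gly / GGA Gly — synonymous.
Codon 5: CGT Arg / CGG Arg — synonymous.
Codon 6: GCC Ala / GCC Ala — identical.
Codon 7: ACA Thr / ACA Thr — identical.
Codon 8: TCT Ser / TCT Ser — identical.
Codon 9: GAT Asp / GAT Asp — identical.
Codon 10: ACA Thr / ACT Thr — synonymous.
Nonsynonymous differences: 0 → same protein.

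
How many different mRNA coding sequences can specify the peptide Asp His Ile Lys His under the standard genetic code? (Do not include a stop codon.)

48

Asp: 2 codons.
His: 2 codons.
Ile: 3 codons.
Lys: 2 codons.
His: 2 codons.
2 × 2 × 3 × 2 × 2 = 48.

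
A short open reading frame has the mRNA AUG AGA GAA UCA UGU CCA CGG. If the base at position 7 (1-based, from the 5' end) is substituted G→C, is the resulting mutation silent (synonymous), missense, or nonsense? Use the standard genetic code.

Position 7 falls in codon 3: GAA → Glu.
After the substitution the codon is CAA → Gln.
Glu ≠ Gln, so this is a missense mutation.

missense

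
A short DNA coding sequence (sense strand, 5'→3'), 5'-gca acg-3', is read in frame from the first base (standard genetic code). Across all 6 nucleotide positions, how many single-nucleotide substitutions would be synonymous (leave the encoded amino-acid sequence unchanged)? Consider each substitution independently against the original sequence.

6

Codon 1 (GCA, Ala): 3 synonymous substitutions.
Codon 2 (ACG, Thr): 3 synonymous substitutions.
Total: 3 + 3 = 6.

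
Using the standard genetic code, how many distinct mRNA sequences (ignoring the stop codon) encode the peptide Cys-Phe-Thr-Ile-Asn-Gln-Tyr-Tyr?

768

Cys: 2 codons.
Phe: 2 codons.
Thr: 4 codons.
Ile: 3 codons.
Asn: 2 codons.
Gln: 2 codons.
Tyr: 2 codons.
Tyr: 2 codons.
2 × 2 × 4 × 3 × 2 × 2 × 2 × 2 = 768.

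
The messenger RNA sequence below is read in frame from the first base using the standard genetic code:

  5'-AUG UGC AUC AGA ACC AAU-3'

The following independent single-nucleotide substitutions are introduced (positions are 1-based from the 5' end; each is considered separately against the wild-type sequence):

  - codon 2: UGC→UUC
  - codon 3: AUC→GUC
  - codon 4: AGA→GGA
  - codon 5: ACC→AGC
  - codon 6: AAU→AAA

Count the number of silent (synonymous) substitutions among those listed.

0

Codon 2: UGC (Cys) → UUC (Phe) — missense.
Codon 3: AUC (Ile) → GUC (Val) — missense.
Codon 4: AGA (Arg) → GGA (Gly) — missense.
Codon 5: ACC (Thr) → AGC (Ser) — missense.
Codon 6: AAU (Asn) → AAA (Lys) — missense.
Synonymous: 0 of 5.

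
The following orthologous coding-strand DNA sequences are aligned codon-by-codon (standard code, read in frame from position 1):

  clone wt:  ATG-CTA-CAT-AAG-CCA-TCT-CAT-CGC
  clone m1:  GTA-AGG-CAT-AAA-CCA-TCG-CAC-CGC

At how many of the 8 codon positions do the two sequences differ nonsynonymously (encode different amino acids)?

2

Codon 1: ATG Met / GTA Val — nonsynonymous.
Codon 2: CTA Leu / AGG Arg — nonsynonymous.
Codon 3: CAT His / CAT His — identical.
Codon 4: AAG Lys / AAA Lys — synonymous.
Codon 5: CCA Pro / CCA Pro — identical.
Codon 6: TCT Ser / TCG Ser — synonymous.
Codon 7: CAT His / CAC His — synonymous.
Codon 8: CGC Arg / CGC Arg — identical.
Nonsynonymous differences: 2.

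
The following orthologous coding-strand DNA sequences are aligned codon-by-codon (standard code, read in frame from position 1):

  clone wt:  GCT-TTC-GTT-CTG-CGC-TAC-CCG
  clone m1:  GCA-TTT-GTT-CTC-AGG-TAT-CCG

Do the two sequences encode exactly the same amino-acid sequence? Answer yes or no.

Codon 1: GCT Ala / GCA Ala — synonymous.
Codon 2: TTC Phe / TTT Phe — synonymous.
Codon 3: GTT Val / GTT Val — identical.
Codon 4: CTG Leu / CTC Leu — synonymous.
Codon 5: CGC Arg / AGG Arg — synonymous.
Codon 6: TAC Tyr / TAT Tyr — synonymous.
Codon 7: CCG Pro / CCG Pro — identical.
Nonsynonymous differences: 0 → same protein.

yes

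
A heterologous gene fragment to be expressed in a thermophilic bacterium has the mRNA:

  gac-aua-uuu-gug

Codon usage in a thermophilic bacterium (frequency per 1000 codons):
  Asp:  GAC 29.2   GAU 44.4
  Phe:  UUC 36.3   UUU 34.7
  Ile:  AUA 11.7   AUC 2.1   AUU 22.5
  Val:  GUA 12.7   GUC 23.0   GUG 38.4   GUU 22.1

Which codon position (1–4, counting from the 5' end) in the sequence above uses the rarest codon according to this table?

2

Codon 1 GAC (Asp): 29.2 per 1000.
Codon 2 AUA (Ile): 11.7 per 1000.
Codon 3 UUU (Phe): 34.7 per 1000.
Codon 4 GUG (Val): 38.4 per 1000.
Lowest frequency is 11.7 at codon 2.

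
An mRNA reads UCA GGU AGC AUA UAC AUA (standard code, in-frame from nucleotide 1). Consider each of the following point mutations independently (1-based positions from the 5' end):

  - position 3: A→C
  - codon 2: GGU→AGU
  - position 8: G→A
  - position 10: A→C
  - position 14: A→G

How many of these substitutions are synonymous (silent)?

Codon 1: UCA (Ser) → UCC (Ser) — synonymous.
Codon 2: GGU (Gly) → AGU (Ser) — missense.
Codon 3: AGC (Ser) → AAC (Asn) — missense.
Codon 4: AUA (Ile) → CUA (Leu) — missense.
Codon 5: UAC (Tyr) → UGC (Cys) — missense.
Synonymous: 1 of 5.

1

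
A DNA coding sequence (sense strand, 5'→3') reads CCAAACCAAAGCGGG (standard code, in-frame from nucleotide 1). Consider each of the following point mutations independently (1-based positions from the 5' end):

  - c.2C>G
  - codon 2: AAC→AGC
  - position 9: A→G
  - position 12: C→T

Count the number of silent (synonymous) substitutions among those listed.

Codon 1: CCA (Pro) → CGA (Arg) — missense.
Codon 2: AAC (Asn) → AGC (Ser) — missense.
Codon 3: CAA (Gln) → CAG (Gln) — synonymous.
Codon 4: AGC (Ser) → AGT (Ser) — synonymous.
Synonymous: 2 of 4.

2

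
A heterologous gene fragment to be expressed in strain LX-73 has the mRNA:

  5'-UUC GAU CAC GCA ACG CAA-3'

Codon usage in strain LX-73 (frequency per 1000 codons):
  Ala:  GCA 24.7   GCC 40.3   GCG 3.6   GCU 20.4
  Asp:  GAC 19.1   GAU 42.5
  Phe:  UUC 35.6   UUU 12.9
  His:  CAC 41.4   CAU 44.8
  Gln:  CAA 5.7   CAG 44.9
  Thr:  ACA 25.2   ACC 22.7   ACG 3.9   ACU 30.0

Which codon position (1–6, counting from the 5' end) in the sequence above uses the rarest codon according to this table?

5

Codon 1 UUC (Phe): 35.6 per 1000.
Codon 2 GAU (Asp): 42.5 per 1000.
Codon 3 CAC (His): 41.4 per 1000.
Codon 4 GCA (Ala): 24.7 per 1000.
Codon 5 ACG (Thr): 3.9 per 1000.
Codon 6 CAA (Gln): 5.7 per 1000.
Lowest frequency is 3.9 at codon 5.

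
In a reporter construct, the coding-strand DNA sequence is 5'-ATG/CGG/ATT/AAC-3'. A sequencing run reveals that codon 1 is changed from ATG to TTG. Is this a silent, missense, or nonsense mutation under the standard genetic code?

Position 1 falls in codon 1: ATG → Met.
After the substitution the codon is TTG → Leu.
Met ≠ Leu, so this is a missense mutation.

missense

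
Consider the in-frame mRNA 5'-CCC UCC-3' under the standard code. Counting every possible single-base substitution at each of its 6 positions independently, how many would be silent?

6

Codon 1 (CCC, Pro): 3 synonymous substitutions.
Codon 2 (UCC, Ser): 3 synonymous substitutions.
Total: 3 + 3 = 6.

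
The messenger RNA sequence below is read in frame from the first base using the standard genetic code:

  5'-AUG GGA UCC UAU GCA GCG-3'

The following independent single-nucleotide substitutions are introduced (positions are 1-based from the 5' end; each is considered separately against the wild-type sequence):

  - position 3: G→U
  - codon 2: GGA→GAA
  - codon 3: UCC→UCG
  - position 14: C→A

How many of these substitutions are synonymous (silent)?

Codon 1: AUG (Met) → AUU (Ile) — missense.
Codon 2: GGA (Gly) → GAA (Glu) — missense.
Codon 3: UCC (Ser) → UCG (Ser) — synonymous.
Codon 5: GCA (Ala) → GAA (Glu) — missense.
Synonymous: 1 of 4.

1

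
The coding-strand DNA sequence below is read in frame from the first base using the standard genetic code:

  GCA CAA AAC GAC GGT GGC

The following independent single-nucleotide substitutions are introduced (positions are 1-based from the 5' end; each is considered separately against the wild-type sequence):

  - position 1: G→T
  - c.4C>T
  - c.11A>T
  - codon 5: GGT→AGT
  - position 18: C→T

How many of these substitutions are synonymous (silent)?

Codon 1: GCA (Ala) → TCA (Ser) — missense.
Codon 2: CAA (Gln) → TAA (Stop) — nonsense.
Codon 4: GAC (Asp) → GTC (Val) — missense.
Codon 5: GGT (Gly) → AGT (Ser) — missense.
Codon 6: GGC (Gly) → GGT (Gly) — synonymous.
Synonymous: 1 of 5.

1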